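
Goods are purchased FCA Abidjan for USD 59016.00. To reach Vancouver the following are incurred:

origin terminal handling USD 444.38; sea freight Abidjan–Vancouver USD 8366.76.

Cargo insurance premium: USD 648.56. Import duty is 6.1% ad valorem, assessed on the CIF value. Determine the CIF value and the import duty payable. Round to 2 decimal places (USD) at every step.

CIF value: USD 68475.70; import duty: USD 4177.02

CIF = FCA price + pre-shipment costs + freight + insurance
CIF = 59016.00 + 444.38 + 8366.76 + 648.56 = 68475.70
Import duty = 68475.70 × 6.1% = 4177.02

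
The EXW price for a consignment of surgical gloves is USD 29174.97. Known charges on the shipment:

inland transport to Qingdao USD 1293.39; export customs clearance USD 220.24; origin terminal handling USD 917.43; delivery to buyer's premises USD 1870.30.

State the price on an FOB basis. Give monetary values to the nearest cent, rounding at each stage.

FOB price: USD 31606.03

Not relevant to the conversion: delivery — on the buyer under both terms; not part of either seller's price.
From EXW to FOB, the seller additionally bears: inland to port, export clearance, origin terminal.
FOB price = 29174.97 + 1293.39 + 220.24 + 917.43 = 31606.03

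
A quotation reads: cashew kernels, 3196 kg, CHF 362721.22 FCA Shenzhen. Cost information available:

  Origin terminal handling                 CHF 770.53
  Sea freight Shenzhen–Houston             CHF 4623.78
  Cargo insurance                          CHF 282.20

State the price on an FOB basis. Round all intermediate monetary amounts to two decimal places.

FOB price: CHF 363491.75

Not relevant to the conversion: insurance, freight — on the buyer under both terms; not part of either seller's price.
From FCA to FOB, the seller additionally bears: origin terminal.
FOB price = 362721.22 + 770.53 = 363491.75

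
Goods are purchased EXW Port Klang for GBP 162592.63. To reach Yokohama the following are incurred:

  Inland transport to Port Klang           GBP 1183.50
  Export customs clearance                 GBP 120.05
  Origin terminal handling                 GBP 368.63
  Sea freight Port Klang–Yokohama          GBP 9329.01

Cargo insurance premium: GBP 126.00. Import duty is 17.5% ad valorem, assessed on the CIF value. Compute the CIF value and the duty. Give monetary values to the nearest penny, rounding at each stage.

CIF = EXW price + pre-shipment costs + freight + insurance
CIF = 162592.63 + 1183.50 + 120.05 + 368.63 + 9329.01 + 126.00 = 173719.82
Import duty = 173719.82 × 17.5% = 30400.97

CIF value: GBP 173719.82; import duty: GBP 30400.97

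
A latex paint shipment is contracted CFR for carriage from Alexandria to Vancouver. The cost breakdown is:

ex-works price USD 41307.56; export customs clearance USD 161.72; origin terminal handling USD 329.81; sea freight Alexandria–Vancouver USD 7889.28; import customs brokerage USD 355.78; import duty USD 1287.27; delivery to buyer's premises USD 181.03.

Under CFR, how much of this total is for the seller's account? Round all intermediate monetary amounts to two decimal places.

Seller's account: USD 49688.37

CFR: the seller pays costs through ocean freight to the destination port, but not insurance.
Seller's account: goods 41307.56 + export clearance 161.72 + origin terminal 329.81 + freight 7889.28 = 49688.37
Buyer's account: brokerage 355.78 + duty 1287.27 + delivery 181.03 = 1824.08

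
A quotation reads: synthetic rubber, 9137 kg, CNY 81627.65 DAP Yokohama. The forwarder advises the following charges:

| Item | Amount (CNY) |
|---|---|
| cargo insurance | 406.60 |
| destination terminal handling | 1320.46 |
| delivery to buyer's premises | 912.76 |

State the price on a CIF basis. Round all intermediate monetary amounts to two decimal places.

CIF price: CNY 79394.43

Not relevant to the conversion: insurance — on the seller under both DAP and CIF; already in the DAP price and stays in the CIF price.
From DAP to CIF, the seller no longer bears: destination terminal, delivery.
CIF price = 81627.65 − 1320.46 − 912.76 = 79394.43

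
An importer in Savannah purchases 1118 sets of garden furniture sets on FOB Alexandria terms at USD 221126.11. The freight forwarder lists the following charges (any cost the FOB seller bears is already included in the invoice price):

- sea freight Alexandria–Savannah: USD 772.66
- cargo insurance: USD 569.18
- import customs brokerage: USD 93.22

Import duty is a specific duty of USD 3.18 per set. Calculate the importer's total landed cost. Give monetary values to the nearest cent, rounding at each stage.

FOB: the seller bears costs until goods are on board at the origin port; the buyer bears freight, insurance and all costs thereafter.
CIF value = FOB price + freight + insurance = 221126.11 + 772.66 + 569.18 = 222467.95
Import duty = 1118 × 3.18 = 3555.24
Buyer bears: freight 772.66 + insurance 569.18 + brokerage 93.22 + duty 3555.24 = 4990.30
Landed cost = invoice 221126.11 + 4990.30 = 226116.41

Total landed cost: USD 226116.41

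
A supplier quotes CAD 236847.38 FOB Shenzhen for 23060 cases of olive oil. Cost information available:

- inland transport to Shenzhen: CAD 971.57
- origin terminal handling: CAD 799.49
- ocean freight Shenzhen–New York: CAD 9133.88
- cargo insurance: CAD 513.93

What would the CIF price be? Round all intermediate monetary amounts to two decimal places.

Not relevant to the conversion: inland to port, origin terminal — on the seller under both FOB and CIF; already in the FOB price and stays in the CIF price.
From FOB to CIF, the seller additionally bears: freight, insurance.
CIF price = 236847.38 + 9133.88 + 513.93 = 246495.19

CIF price: CAD 246495.19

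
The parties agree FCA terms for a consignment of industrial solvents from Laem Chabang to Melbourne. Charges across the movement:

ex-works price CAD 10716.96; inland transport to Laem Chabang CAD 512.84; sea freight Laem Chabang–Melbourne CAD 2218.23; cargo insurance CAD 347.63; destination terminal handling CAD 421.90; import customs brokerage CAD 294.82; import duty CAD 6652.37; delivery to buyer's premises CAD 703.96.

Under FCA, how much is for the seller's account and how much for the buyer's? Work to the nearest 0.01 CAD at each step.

FCA: the seller delivers export-cleared goods to the carrier; the buyer bears costs from that point.
Seller's account: goods 10716.96 + inland to port 512.84 = 11229.80
Buyer's account: freight 2218.23 + insurance 347.63 + destination terminal 421.90 + brokerage 294.82 + duty 6652.37 + delivery 703.96 = 10638.91

Seller: CAD 11229.80; buyer: CAD 10638.91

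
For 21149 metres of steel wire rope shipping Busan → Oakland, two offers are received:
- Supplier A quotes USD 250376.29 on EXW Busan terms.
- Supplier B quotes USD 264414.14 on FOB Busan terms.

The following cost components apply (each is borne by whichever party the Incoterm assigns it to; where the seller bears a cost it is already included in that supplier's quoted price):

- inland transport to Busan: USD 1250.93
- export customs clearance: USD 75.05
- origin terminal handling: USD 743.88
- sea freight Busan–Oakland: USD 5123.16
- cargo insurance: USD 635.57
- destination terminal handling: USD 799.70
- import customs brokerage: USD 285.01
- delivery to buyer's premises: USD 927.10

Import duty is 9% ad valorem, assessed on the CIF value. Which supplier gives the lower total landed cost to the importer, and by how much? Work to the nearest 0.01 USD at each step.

Supplier A (EXW):
CIF value = EXW price + inland to port + export clearance + origin terminal + freight + insurance = 250376.29 + 1250.93 + 75.05 + 743.88 + 5123.16 + 635.57 = 258204.88
Import duty = 258204.88 × 9% = 23238.44
Buyer bears (A): 1250.93 + 75.05 + 743.88 + 5123.16 + 635.57 + 799.70 + 285.01 + 927.10 = 9840.40
Landed cost (A) = invoice 250376.29 + 9840.40 + duty 23238.44 = 283455.13
Supplier B (FOB):
CIF value = FOB price + freight + insurance = 264414.14 + 5123.16 + 635.57 = 270172.87
Import duty = 270172.87 × 9% = 24315.56
Buyer bears (B): 5123.16 + 635.57 + 799.70 + 285.01 + 927.10 = 7770.54
Landed cost (B) = invoice 264414.14 + 7770.54 + duty 24315.56 = 296500.24
Difference = |283455.13 − 296500.24| = 13045.11

Supplier A is cheaper by USD 13045.11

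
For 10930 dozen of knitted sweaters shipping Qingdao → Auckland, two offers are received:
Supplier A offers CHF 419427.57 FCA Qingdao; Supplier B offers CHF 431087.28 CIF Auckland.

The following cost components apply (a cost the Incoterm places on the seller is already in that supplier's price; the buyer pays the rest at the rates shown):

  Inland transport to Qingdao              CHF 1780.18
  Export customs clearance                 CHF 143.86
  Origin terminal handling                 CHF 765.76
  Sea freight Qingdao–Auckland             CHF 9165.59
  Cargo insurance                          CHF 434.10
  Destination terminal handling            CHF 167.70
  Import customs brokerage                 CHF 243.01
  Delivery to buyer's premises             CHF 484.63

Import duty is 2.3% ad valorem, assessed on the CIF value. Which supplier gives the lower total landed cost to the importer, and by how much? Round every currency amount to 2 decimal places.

Supplier A is cheaper by CHF 1324.03

Supplier A (FCA):
CIF value = FCA price + origin terminal + freight + insurance = 419427.57 + 765.76 + 9165.59 + 434.10 = 429793.02
Import duty = 429793.02 × 2.3% = 9885.24
Buyer bears (A): 765.76 + 9165.59 + 434.10 + 167.70 + 243.01 + 484.63 = 11260.79
Landed cost (A) = invoice 419427.57 + 11260.79 + duty 9885.24 = 440573.60
Supplier B (CIF):
The CIF price already equals the CIF value: 431087.28
Import duty = 431087.28 × 2.3% = 9915.01
Buyer bears (B): 167.70 + 243.01 + 484.63 = 895.34
Landed cost (B) = invoice 431087.28 + 895.34 + duty 9915.01 = 441897.63
Difference = |440573.60 − 441897.63| = 1324.03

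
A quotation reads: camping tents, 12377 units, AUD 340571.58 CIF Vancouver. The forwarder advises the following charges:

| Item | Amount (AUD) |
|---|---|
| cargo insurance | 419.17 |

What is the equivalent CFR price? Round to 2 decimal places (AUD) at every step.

From CIF to CFR, the seller no longer bears: insurance.
CFR price = 340571.58 − 419.17 = 340152.41

CFR price: AUD 340152.41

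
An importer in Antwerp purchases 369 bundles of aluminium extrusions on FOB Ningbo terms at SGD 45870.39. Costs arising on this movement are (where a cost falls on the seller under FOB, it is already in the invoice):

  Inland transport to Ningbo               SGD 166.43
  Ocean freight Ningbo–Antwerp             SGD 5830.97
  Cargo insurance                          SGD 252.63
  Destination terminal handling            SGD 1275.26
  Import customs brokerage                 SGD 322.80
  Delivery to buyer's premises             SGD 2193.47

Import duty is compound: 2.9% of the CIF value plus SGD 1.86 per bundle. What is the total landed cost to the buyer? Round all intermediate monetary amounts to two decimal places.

FOB: the seller bears costs until goods are on board at the origin port; the buyer bears freight, insurance and all costs thereafter.
Already in the invoice (seller's account under FOB): inland to port — exclude.
CIF value = FOB price + freight + insurance = 45870.39 + 5830.97 + 252.63 = 51953.99
Ad valorem component: 51953.99 × 2.9% = 1506.67
Specific component: 369 × 1.86 = 686.34
Import duty = 1506.67 + 686.34 = 2193.01
Buyer bears: freight 5830.97 + insurance 252.63 + destination terminal 1275.26 + brokerage 322.80 + delivery 2193.47 + duty 2193.01 = 12068.14
Landed cost = invoice 45870.39 + 12068.14 = 57938.53

Total landed cost: SGD 57938.53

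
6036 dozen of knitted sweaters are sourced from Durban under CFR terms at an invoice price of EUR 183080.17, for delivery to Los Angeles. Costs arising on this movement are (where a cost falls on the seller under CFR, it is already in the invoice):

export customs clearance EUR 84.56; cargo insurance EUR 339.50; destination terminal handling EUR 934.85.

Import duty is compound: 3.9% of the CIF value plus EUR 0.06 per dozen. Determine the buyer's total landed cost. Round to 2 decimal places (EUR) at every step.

Total landed cost: EUR 191870.05

CFR: the seller pays costs through ocean freight to the destination port, but not insurance.
Already in the invoice (seller's account under CFR): export clearance — exclude.
CIF value = CFR price + insurance = 183080.17 + 339.50 = 183419.67
Ad valorem component: 183419.67 × 3.9% = 7153.37
Specific component: 6036 × 0.06 = 362.16
Import duty = 7153.37 + 362.16 = 7515.53
Buyer bears: insurance 339.50 + destination terminal 934.85 + duty 7515.53 = 8789.88
Landed cost = invoice 183080.17 + 8789.88 = 191870.05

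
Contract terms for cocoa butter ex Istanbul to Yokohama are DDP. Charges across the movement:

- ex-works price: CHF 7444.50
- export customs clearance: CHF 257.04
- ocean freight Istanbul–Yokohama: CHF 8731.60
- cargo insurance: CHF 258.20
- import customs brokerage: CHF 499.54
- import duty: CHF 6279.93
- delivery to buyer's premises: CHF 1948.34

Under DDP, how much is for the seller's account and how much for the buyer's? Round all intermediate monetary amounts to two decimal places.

DDP: the seller bears all costs including import duty.
Seller's account: goods 7444.50 + export clearance 257.04 + freight 8731.60 + insurance 258.20 + brokerage 499.54 + duty 6279.93 + delivery 1948.34 = 25419.15
Buyer's account: 0.00

Seller: CHF 25419.15; buyer: CHF 0.00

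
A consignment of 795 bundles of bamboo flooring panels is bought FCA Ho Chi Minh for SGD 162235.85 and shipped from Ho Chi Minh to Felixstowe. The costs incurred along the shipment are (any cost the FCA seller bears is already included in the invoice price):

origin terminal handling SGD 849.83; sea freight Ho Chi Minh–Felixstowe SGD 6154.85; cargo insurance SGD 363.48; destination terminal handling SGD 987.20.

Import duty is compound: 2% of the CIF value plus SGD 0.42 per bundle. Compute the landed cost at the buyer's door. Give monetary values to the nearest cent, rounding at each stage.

FCA: the seller delivers export-cleared goods to the carrier; the buyer bears costs from that point.
CIF value = FCA price + origin terminal + freight + insurance = 162235.85 + 849.83 + 6154.85 + 363.48 = 169604.01
Ad valorem component: 169604.01 × 2% = 3392.08
Specific component: 795 × 0.42 = 333.90
Import duty = 3392.08 + 333.90 = 3725.98
Buyer bears: origin terminal 849.83 + freight 6154.85 + insurance 363.48 + destination terminal 987.20 + duty 3725.98 = 12081.34
Landed cost = invoice 162235.85 + 12081.34 = 174317.19

Total landed cost: SGD 174317.19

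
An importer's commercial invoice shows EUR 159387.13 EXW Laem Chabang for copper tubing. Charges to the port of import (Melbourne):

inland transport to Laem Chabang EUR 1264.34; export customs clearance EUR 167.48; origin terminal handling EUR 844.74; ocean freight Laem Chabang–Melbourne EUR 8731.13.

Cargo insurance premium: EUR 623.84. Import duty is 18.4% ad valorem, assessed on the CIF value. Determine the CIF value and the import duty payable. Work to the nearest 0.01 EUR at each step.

CIF value: EUR 171018.66; import duty: EUR 31467.43

CIF = EXW price + pre-shipment costs + freight + insurance
CIF = 159387.13 + 1264.34 + 167.48 + 844.74 + 8731.13 + 623.84 = 171018.66
Import duty = 171018.66 × 18.4% = 31467.43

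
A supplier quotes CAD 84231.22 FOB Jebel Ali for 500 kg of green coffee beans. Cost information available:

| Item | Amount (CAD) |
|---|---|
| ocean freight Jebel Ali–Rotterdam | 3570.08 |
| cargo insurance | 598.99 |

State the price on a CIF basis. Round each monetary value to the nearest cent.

From FOB to CIF, the seller additionally bears: freight, insurance.
CIF price = 84231.22 + 3570.08 + 598.99 = 88400.29

CIF price: CAD 88400.29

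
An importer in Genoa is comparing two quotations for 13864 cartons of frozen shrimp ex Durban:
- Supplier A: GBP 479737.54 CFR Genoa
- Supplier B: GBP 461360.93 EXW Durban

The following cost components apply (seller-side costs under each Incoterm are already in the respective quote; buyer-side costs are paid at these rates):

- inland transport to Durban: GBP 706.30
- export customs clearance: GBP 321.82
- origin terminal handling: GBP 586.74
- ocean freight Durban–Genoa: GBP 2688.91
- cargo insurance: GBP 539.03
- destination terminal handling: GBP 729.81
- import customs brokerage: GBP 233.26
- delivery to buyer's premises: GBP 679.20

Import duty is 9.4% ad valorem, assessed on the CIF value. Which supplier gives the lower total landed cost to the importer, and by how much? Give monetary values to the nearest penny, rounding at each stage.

Supplier A (CFR):
CIF value = CFR price + insurance = 479737.54 + 539.03 = 480276.57
Import duty = 480276.57 × 9.4% = 45146.00
Buyer bears (A): 539.03 + 729.81 + 233.26 + 679.20 = 2181.30
Landed cost (A) = invoice 479737.54 + 2181.30 + duty 45146.00 = 527064.84
Supplier B (EXW):
CIF value = EXW price + inland to port + export clearance + origin terminal + freight + insurance = 461360.93 + 706.30 + 321.82 + 586.74 + 2688.91 + 539.03 = 466203.73
Import duty = 466203.73 × 9.4% = 43823.15
Buyer bears (B): 706.30 + 321.82 + 586.74 + 2688.91 + 539.03 + 729.81 + 233.26 + 679.20 = 6485.07
Landed cost (B) = invoice 461360.93 + 6485.07 + duty 43823.15 = 511669.15
Difference = |527064.84 − 511669.15| = 15395.69

Supplier B is cheaper by GBP 15395.69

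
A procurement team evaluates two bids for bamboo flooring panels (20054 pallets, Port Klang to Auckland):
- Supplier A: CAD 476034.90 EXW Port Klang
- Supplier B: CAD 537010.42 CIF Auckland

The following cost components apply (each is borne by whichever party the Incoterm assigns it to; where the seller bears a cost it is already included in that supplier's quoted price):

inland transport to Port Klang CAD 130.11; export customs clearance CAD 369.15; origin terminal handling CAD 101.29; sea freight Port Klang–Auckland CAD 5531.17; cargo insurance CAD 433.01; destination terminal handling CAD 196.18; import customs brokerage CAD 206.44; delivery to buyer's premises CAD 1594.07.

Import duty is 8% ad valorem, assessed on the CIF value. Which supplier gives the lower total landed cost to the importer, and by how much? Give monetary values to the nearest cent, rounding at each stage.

Supplier A (EXW):
CIF value = EXW price + inland to port + export clearance + origin terminal + freight + insurance = 476034.90 + 130.11 + 369.15 + 101.29 + 5531.17 + 433.01 = 482599.63
Import duty = 482599.63 × 8% = 38607.97
Buyer bears (A): 130.11 + 369.15 + 101.29 + 5531.17 + 433.01 + 196.18 + 206.44 + 1594.07 = 8561.42
Landed cost (A) = invoice 476034.90 + 8561.42 + duty 38607.97 = 523204.29
Supplier B (CIF):
The CIF price already equals the CIF value: 537010.42
Import duty = 537010.42 × 8% = 42960.83
Buyer bears (B): 196.18 + 206.44 + 1594.07 = 1996.69
Landed cost (B) = invoice 537010.42 + 1996.69 + duty 42960.83 = 581967.94
Difference = |523204.29 − 581967.94| = 58763.65

Supplier A is cheaper by CAD 58763.65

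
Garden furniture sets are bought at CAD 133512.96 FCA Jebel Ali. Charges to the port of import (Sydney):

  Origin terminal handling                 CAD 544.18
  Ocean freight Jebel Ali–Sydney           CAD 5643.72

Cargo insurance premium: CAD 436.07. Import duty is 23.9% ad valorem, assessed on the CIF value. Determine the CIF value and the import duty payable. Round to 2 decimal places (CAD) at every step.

CIF value: CAD 140136.93; import duty: CAD 33492.73

CIF = FCA price + pre-shipment costs + freight + insurance
CIF = 133512.96 + 544.18 + 5643.72 + 436.07 = 140136.93
Import duty = 140136.93 × 23.9% = 33492.73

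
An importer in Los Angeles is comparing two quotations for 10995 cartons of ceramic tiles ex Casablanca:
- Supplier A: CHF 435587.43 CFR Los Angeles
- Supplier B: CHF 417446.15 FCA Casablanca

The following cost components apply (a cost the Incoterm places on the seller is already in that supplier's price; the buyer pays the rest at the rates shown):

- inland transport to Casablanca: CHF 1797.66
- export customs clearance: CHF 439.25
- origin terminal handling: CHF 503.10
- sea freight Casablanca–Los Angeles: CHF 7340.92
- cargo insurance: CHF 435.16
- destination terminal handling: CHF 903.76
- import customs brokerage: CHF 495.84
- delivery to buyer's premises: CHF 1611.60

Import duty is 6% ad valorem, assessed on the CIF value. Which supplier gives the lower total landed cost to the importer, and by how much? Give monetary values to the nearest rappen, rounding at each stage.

Supplier A (CFR):
CIF value = CFR price + insurance = 435587.43 + 435.16 = 436022.59
Import duty = 436022.59 × 6% = 26161.36
Buyer bears (A): 435.16 + 903.76 + 495.84 + 1611.60 = 3446.36
Landed cost (A) = invoice 435587.43 + 3446.36 + duty 26161.36 = 465195.15
Supplier B (FCA):
CIF value = FCA price + origin terminal + freight + insurance = 417446.15 + 503.10 + 7340.92 + 435.16 = 425725.33
Import duty = 425725.33 × 6% = 25543.52
Buyer bears (B): 503.10 + 7340.92 + 435.16 + 903.76 + 495.84 + 1611.60 = 11290.38
Landed cost (B) = invoice 417446.15 + 11290.38 + duty 25543.52 = 454280.05
Difference = |465195.15 − 454280.05| = 10915.10

Supplier B is cheaper by CHF 10915.10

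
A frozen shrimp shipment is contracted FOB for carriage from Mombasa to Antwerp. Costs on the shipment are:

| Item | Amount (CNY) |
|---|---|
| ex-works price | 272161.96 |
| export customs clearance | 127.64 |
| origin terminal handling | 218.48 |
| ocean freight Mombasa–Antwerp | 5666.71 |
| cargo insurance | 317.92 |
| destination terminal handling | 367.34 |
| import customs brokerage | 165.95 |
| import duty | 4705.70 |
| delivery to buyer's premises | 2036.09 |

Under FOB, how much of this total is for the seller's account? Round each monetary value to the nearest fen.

FOB: the seller bears costs until goods are on board at the origin port; the buyer bears freight, insurance and all costs thereafter.
Seller's account: goods 272161.96 + export clearance 127.64 + origin terminal 218.48 = 272508.08
Buyer's account: freight 5666.71 + insurance 317.92 + destination terminal 367.34 + brokerage 165.95 + duty 4705.70 + delivery 2036.09 = 13259.71

Seller's account: CNY 272508.08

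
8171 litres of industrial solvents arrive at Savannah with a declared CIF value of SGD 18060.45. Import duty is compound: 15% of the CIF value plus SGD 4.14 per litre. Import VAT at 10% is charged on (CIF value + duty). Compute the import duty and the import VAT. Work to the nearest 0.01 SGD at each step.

Import duty: SGD 36537.01; import VAT: SGD 5459.75

Ad valorem component: 18060.45 × 15% = 2709.07
Specific component: 8171 × 4.14 = 33827.94
Import duty = 2709.07 + 33827.94 = 36537.01
VAT base = CIF + duty = 18060.45 + 36537.01 = 54597.46
Import VAT = 54597.46 × 10% = 5459.75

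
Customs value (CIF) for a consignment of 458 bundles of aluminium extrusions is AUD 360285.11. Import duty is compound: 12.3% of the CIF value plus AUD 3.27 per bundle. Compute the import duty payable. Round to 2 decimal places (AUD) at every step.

Ad valorem component: 360285.11 × 12.3% = 44315.07
Specific component: 458 × 3.27 = 1497.66
Import duty = 44315.07 + 1497.66 = 45812.73

Import duty: AUD 45812.73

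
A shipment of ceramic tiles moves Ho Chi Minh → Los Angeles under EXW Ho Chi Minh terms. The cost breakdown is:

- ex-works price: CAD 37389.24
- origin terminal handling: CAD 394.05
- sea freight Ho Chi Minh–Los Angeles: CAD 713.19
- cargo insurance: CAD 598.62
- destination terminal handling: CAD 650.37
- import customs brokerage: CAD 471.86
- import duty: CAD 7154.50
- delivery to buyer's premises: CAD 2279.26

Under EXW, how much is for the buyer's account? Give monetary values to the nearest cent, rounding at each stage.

Buyer's account: CAD 12261.85

EXW: the seller makes goods available at their premises; the buyer bears all onward costs.
Seller's account: goods 37389.24 = 37389.24
Buyer's account: origin terminal 394.05 + freight 713.19 + insurance 598.62 + destination terminal 650.37 + brokerage 471.86 + duty 7154.50 + delivery 2279.26 = 12261.85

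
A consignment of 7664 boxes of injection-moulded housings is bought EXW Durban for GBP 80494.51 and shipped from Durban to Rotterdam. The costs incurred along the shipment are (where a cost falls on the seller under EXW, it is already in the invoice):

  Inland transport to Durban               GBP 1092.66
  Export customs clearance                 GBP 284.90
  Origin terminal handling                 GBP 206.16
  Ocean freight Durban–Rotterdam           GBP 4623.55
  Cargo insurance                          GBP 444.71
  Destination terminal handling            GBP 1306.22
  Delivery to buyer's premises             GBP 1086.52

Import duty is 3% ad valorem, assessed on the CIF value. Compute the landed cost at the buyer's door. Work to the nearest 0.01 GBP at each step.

Total landed cost: GBP 92153.62

EXW: the seller makes goods available at their premises; the buyer bears all onward costs.
CIF value = EXW price + inland to port + export clearance + origin terminal + freight + insurance = 80494.51 + 1092.66 + 284.90 + 206.16 + 4623.55 + 444.71 = 87146.49
Import duty = 87146.49 × 3% = 2614.39
Buyer bears: inland to port 1092.66 + export clearance 284.90 + origin terminal 206.16 + freight 4623.55 + insurance 444.71 + destination terminal 1306.22 + delivery 1086.52 + duty 2614.39 = 11659.11
Landed cost = invoice 80494.51 + 11659.11 = 92153.62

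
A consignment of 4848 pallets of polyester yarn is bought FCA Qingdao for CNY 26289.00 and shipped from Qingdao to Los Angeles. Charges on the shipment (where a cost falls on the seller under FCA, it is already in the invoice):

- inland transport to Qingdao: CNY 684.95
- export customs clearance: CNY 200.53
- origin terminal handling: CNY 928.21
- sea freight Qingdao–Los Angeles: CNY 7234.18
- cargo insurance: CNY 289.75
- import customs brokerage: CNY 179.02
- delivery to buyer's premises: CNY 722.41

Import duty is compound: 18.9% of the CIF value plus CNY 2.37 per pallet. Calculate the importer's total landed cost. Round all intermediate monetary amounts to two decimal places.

FCA: the seller delivers export-cleared goods to the carrier; the buyer bears costs from that point.
Already in the invoice (seller's account under FCA): inland to port, export clearance — exclude.
CIF value = FCA price + origin terminal + freight + insurance = 26289.00 + 928.21 + 7234.18 + 289.75 = 34741.14
Ad valorem component: 34741.14 × 18.9% = 6566.08
Specific component: 4848 × 2.37 = 11489.76
Import duty = 6566.08 + 11489.76 = 18055.84
Buyer bears: origin terminal 928.21 + freight 7234.18 + insurance 289.75 + brokerage 179.02 + delivery 722.41 + duty 18055.84 = 27409.41
Landed cost = invoice 26289.00 + 27409.41 = 53698.41

Total landed cost: CNY 53698.41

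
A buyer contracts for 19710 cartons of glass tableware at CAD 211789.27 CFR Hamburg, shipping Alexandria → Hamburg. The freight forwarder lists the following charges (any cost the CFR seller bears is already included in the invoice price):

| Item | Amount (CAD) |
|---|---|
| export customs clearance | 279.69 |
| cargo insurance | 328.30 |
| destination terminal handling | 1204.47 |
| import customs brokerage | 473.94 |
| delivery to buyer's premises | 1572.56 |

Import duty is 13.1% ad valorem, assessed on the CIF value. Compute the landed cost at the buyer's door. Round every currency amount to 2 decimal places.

Total landed cost: CAD 243155.94

CFR: the seller pays costs through ocean freight to the destination port, but not insurance.
Already in the invoice (seller's account under CFR): export clearance — exclude.
CIF value = CFR price + insurance = 211789.27 + 328.30 = 212117.57
Import duty = 212117.57 × 13.1% = 27787.40
Buyer bears: insurance 328.30 + destination terminal 1204.47 + brokerage 473.94 + delivery 1572.56 + duty 27787.40 = 31366.67
Landed cost = invoice 211789.27 + 31366.67 = 243155.94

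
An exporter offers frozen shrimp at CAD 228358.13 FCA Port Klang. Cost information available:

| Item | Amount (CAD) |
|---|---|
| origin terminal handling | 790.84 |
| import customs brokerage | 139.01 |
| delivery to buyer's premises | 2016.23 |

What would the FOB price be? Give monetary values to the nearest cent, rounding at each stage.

FOB price: CAD 229148.97

Not relevant to the conversion: delivery, brokerage — on the buyer under both terms; not part of either seller's price.
From FCA to FOB, the seller additionally bears: origin terminal.
FOB price = 228358.13 + 790.84 = 229148.97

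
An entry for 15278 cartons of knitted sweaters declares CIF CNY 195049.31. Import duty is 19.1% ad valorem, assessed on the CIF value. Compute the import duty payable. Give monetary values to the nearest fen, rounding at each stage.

Import duty: CNY 37254.42

Import duty = 195049.31 × 19.1% = 37254.42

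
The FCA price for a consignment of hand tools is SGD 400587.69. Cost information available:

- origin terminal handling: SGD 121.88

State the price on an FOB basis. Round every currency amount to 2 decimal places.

From FCA to FOB, the seller additionally bears: origin terminal.
FOB price = 400587.69 + 121.88 = 400709.57

FOB price: SGD 400709.57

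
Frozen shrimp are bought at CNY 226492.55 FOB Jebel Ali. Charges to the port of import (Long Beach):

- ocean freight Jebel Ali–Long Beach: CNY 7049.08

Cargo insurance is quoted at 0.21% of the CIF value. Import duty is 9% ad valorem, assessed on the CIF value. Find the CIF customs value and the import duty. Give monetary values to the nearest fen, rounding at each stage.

Let C be the CIF value. C = FOB price + freight + 0.21% × C
C − 0.21% × C = 226492.55 + 7049.08
0.9979 × C = 233541.63
C = 233541.63 / 0.9979 = 234033.10
Insurance premium = 0.21% × 234033.10 = 491.47
Import duty = 234033.10 × 9% = 21062.98

CIF value: CNY 234033.10; import duty: CNY 21062.98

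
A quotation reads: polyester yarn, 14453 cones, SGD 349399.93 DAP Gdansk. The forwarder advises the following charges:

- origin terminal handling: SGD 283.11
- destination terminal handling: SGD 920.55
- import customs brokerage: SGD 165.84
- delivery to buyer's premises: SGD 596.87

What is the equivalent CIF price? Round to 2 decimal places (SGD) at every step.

CIF price: SGD 347882.51

Not relevant to the conversion: origin terminal — on the seller under both DAP and CIF; already in the DAP price and stays in the CIF price. brokerage — on the buyer under both terms; not part of either seller's price.
From DAP to CIF, the seller no longer bears: destination terminal, delivery.
CIF price = 349399.93 − 920.55 − 596.87 = 347882.51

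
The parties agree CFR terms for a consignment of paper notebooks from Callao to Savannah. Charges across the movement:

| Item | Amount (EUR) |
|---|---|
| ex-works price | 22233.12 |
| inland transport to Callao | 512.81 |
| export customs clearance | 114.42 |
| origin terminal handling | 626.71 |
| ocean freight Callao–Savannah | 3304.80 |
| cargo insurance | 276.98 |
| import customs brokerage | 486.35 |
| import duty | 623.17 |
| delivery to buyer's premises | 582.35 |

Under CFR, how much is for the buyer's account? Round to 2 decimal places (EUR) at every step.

Buyer's account: EUR 1968.85

CFR: the seller pays costs through ocean freight to the destination port, but not insurance.
Seller's account: goods 22233.12 + inland to port 512.81 + export clearance 114.42 + origin terminal 626.71 + freight 3304.80 = 26791.86
Buyer's account: insurance 276.98 + brokerage 486.35 + duty 623.17 + delivery 582.35 = 1968.85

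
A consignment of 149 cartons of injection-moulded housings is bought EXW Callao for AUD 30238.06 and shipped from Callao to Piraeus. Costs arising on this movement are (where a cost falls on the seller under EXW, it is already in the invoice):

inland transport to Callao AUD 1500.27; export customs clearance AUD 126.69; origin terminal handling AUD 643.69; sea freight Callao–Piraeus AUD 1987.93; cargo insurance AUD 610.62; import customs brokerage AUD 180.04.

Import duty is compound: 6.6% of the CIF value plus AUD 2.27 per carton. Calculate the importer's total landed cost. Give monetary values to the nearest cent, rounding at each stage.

Total landed cost: AUD 37942.61

EXW: the seller makes goods available at their premises; the buyer bears all onward costs.
CIF value = EXW price + inland to port + export clearance + origin terminal + freight + insurance = 30238.06 + 1500.27 + 126.69 + 643.69 + 1987.93 + 610.62 = 35107.26
Ad valorem component: 35107.26 × 6.6% = 2317.08
Specific component: 149 × 2.27 = 338.23
Import duty = 2317.08 + 338.23 = 2655.31
Buyer bears: inland to port 1500.27 + export clearance 126.69 + origin terminal 643.69 + freight 1987.93 + insurance 610.62 + brokerage 180.04 + duty 2655.31 = 7704.55
Landed cost = invoice 30238.06 + 7704.55 = 37942.61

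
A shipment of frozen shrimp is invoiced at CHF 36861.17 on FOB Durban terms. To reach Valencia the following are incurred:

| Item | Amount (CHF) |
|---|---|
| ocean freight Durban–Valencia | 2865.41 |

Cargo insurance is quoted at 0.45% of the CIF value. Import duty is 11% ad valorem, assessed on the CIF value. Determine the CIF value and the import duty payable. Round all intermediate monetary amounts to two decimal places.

Let C be the CIF value. C = FOB price + freight + 0.45% × C
C − 0.45% × C = 36861.17 + 2865.41
0.9955 × C = 39726.58
C = 39726.58 / 0.9955 = 39906.16
Insurance premium = 0.45% × 39906.16 = 179.58
Import duty = 39906.16 × 11% = 4389.68

CIF value: CHF 39906.16; import duty: CHF 4389.68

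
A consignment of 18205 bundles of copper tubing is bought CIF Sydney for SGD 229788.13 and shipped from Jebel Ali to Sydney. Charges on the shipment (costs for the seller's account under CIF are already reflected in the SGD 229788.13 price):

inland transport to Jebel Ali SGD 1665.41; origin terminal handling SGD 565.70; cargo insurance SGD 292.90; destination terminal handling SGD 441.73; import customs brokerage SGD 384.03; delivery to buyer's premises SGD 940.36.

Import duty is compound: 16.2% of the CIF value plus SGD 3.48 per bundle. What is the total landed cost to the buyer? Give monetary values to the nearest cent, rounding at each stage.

CIF: the seller pays costs through ocean freight and marine insurance to the destination port.
Already in the invoice (seller's account under CIF): inland to port, origin terminal, insurance — exclude.
The CIF price already equals the CIF value: 229788.13
Ad valorem component: 229788.13 × 16.2% = 37225.68
Specific component: 18205 × 3.48 = 63353.40
Import duty = 37225.68 + 63353.40 = 100579.08
Buyer bears: destination terminal 441.73 + brokerage 384.03 + delivery 940.36 + duty 100579.08 = 102345.20
Landed cost = invoice 229788.13 + 102345.20 = 332133.33

Total landed cost: SGD 332133.33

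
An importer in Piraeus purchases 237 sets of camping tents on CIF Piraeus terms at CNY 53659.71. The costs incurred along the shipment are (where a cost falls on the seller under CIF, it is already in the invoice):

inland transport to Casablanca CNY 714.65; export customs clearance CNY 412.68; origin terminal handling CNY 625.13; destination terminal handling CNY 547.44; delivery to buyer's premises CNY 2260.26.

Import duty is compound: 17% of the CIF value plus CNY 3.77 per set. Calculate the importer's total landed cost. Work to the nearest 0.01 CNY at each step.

Total landed cost: CNY 66483.05

CIF: the seller pays costs through ocean freight and marine insurance to the destination port.
Already in the invoice (seller's account under CIF): inland to port, export clearance, origin terminal — exclude.
The CIF price already equals the CIF value: 53659.71
Ad valorem component: 53659.71 × 17% = 9122.15
Specific component: 237 × 3.77 = 893.49
Import duty = 9122.15 + 893.49 = 10015.64
Buyer bears: destination terminal 547.44 + delivery 2260.26 + duty 10015.64 = 12823.34
Landed cost = invoice 53659.71 + 12823.34 = 66483.05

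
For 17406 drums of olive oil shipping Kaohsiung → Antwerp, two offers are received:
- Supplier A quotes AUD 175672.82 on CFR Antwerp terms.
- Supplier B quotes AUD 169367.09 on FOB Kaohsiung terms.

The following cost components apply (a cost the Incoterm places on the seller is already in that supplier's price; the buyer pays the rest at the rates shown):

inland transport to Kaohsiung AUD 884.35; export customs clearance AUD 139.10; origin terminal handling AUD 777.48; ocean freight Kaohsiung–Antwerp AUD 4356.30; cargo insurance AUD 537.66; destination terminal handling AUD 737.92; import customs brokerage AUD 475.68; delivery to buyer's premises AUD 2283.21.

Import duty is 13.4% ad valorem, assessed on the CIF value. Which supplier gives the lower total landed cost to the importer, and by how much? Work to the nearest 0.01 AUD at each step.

Supplier A (CFR):
CIF value = CFR price + insurance = 175672.82 + 537.66 = 176210.48
Import duty = 176210.48 × 13.4% = 23612.20
Buyer bears (A): 537.66 + 737.92 + 475.68 + 2283.21 = 4034.47
Landed cost (A) = invoice 175672.82 + 4034.47 + duty 23612.20 = 203319.49
Supplier B (FOB):
CIF value = FOB price + freight + insurance = 169367.09 + 4356.30 + 537.66 = 174261.05
Import duty = 174261.05 × 13.4% = 23350.98
Buyer bears (B): 4356.30 + 537.66 + 737.92 + 475.68 + 2283.21 = 8390.77
Landed cost (B) = invoice 169367.09 + 8390.77 + duty 23350.98 = 201108.84
Difference = |203319.49 − 201108.84| = 2210.65

Supplier B is cheaper by AUD 2210.65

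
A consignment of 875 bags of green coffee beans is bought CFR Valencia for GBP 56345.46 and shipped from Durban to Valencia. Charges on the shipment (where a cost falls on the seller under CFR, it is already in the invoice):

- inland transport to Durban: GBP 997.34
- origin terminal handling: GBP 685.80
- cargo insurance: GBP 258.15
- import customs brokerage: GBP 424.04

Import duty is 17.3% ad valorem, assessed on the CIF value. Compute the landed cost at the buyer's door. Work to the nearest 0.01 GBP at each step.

CFR: the seller pays costs through ocean freight to the destination port, but not insurance.
Already in the invoice (seller's account under CFR): inland to port, origin terminal — exclude.
CIF value = CFR price + insurance = 56345.46 + 258.15 = 56603.61
Import duty = 56603.61 × 17.3% = 9792.42
Buyer bears: insurance 258.15 + brokerage 424.04 + duty 9792.42 = 10474.61
Landed cost = invoice 56345.46 + 10474.61 = 66820.07

Total landed cost: GBP 66820.07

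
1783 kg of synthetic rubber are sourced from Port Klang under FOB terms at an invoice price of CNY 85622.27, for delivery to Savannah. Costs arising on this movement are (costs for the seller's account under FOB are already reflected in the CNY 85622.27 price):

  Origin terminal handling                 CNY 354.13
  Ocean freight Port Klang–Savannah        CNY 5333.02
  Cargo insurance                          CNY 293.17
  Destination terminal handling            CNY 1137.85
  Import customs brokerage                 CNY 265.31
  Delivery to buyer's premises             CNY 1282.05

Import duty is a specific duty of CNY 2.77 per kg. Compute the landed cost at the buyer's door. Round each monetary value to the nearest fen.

Total landed cost: CNY 98872.58

FOB: the seller bears costs until goods are on board at the origin port; the buyer bears freight, insurance and all costs thereafter.
Already in the invoice (seller's account under FOB): origin terminal — exclude.
CIF value = FOB price + freight + insurance = 85622.27 + 5333.02 + 293.17 = 91248.46
Import duty = 1783 × 2.77 = 4938.91
Buyer bears: freight 5333.02 + insurance 293.17 + destination terminal 1137.85 + brokerage 265.31 + delivery 1282.05 + duty 4938.91 = 13250.31
Landed cost = invoice 85622.27 + 13250.31 = 98872.58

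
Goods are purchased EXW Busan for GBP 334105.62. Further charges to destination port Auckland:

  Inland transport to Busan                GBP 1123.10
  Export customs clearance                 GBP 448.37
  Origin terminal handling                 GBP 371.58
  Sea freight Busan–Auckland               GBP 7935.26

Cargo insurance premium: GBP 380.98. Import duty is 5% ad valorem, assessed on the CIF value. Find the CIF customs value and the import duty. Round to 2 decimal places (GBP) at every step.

CIF = EXW price + pre-shipment costs + freight + insurance
CIF = 334105.62 + 1123.10 + 448.37 + 371.58 + 7935.26 + 380.98 = 344364.91
Import duty = 344364.91 × 5% = 17218.25

CIF value: GBP 344364.91; import duty: GBP 17218.25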